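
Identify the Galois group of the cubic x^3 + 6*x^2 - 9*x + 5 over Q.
Gal(K/Q) = S_3 (symmetric group of order 6)

Compute the discriminant of x^3 + (6)*x^2 + (-9)*x + (5): Δ = -4023. Since Δ is not a rational square, the Galois group is not contained in A_3; it must be the full S_3 (irreducibility of the cubic rules out anything smaller).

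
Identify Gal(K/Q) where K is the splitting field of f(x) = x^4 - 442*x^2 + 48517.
Gal(K/Q) = V_4 (Klein four-group, Z/2Z × Z/2Z)

f factors as (x^2 - 203)(x^2 - 239), so the splitting field is K = Q(sqrt(203), sqrt(239)). The elements 203, 239, 48517 are all non-squares in Q, so sqrt(203) and sqrt(239) generate independent quadratic extensions. Thus [K:Q] = 4 and Gal(K/Q) is generated by the two order-2 automorphisms sqrt(203) ↦ -sqrt(203) and sqrt(239) ↦ -sqrt(239), giving V_4.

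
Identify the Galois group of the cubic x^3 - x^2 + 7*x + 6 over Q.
Gal(K/Q) = S_3 (symmetric group of order 6)

Compute the discriminant of x^3 + (-1)*x^2 + (7)*x + (6): Δ = -3027. Since Δ is not a rational square, the Galois group is not contained in A_3; it must be the full S_3 (irreducibility of the cubic rules out anything smaller).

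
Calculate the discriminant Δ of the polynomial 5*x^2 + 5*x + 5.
Δ = -75

For a quadratic a x^2 + b x + c the discriminant is Δ = b^2 - 4ac = (5)^2 - 4*(5)*(5) = 25 - (100) = -75.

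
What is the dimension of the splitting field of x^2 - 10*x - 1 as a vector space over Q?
[K:Q] = 2

The discriminant of x^2 + (-10)*x + (-1) is b^2 - 4c = 100 - (-4) = 104. Since 104 is not a perfect square in Q, the polynomial is irreducible over Q. Its two roots generate a degree-2 extension, so [K:Q] = 2.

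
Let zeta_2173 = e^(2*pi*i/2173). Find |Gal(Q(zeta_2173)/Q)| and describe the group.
|Gal(Q(zeta_2173)/Q)| = phi(2173) = 2080; group ≅ (Z/2173Z)^* ≅ Z/40Z × Z/52Z

The n-th cyclotomic polynomial Φ_2173(x) is the minimal polynomial of zeta_2173 over Q and has degree phi(2173) = 2080. So Q(zeta_2173) is a degree-2080 Galois extension with Galois group (Z/2173Z)^*. By CRT, (Z/2173Z)^* ≅ (Z/41Z)^* × (Z/53Z)^*. Each prime-power unit group is (Z/41Z)^* ≅ Z/40Z; (Z/53Z)^* ≅ Z/52Z. Hence Gal(Q(zeta_2173)/Q) ≅ Z/40Z × Z/52Z.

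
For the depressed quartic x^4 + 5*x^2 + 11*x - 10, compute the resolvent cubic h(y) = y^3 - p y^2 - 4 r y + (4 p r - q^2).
h(y) = y^3 - 5*y^2 + 40*y - 321

Identify coefficients: p = 5, q = 11, r = -10.
Plug into h(y) = y^3 - p y^2 - 4 r y + (4 p r - q^2):
  h(y) = y^3 - (5) y^2 - 4*(-10) y + (4*(5)*(-10) - (11)^2)
       = y^3 + (-5) y^2 + (40) y + (-321).
Simplifying: h(y) = y^3 - 5*y^2 + 40*y - 321.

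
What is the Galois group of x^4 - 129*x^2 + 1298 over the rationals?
Gal(K/Q) = V_4 (Klein four-group, Z/2Z × Z/2Z)

f factors as (x^2 - 11)(x^2 - 118), so the splitting field is K = Q(sqrt(11), sqrt(118)). The elements 11, 118, 1298 are all non-squares in Q, so sqrt(11) and sqrt(118) generate independent quadratic extensions. Thus [K:Q] = 4 and Gal(K/Q) is generated by the two order-2 automorphisms sqrt(11) ↦ -sqrt(11) and sqrt(118) ↦ -sqrt(118), giving V_4.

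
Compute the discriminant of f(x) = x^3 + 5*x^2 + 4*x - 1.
Δ = 257

For x^3 + a x^2 + b x + c the discriminant is Δ = 18 a b c - 4 a^3 c + a^2 b^2 - 4 b^3 - 27 c^2.
Plug a = 5, b = 4, c = -1:
  18*(5)*(4)*(-1) - 4*(5)^3*(-1) + (5)^2*(4)^2 - 4*(4)^3 - 27*(-1)^2
  = -360 + (500) + 400 + (-256) + (-27)
  = 257.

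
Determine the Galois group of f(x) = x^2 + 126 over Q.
Gal(K/Q) = Z/2Z (cyclic of order 2)

x^2 + 126 is irreducible over Q since -126 is not a rational square. The splitting field Q(sqrt(-126)) has degree 2 over Q, and its unique nontrivial automorphism is sqrt(-126) ↦ -sqrt(-126). Hence Gal(Q(sqrt(-126))/Q) = Z/2Z.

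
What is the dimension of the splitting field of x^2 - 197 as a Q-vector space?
[K:Q] = 2

The polynomial x^2 - 197 is irreducible over Q since 197 is not a perfect square. Its splitting field is Q(sqrt(197)), which has degree 2 over Q.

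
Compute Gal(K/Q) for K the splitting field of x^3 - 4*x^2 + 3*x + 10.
Gal(K/Q) = S_3 (symmetric group of order 6)

Compute the discriminant of x^3 + (-4)*x^2 + (3)*x + (10): Δ = -2264. Since Δ is not a rational square, the Galois group is not contained in A_3; it must be the full S_3 (irreducibility of the cubic rules out anything smaller).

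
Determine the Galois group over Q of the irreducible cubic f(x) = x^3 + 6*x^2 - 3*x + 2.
Gal(K/Q) = S_3 (symmetric group of order 6)

Compute the discriminant of x^3 + (6)*x^2 + (-3)*x + (2): Δ = -2052. Since Δ is not a rational square, the Galois group is not contained in A_3; it must be the full S_3 (irreducibility of the cubic rules out anything smaller).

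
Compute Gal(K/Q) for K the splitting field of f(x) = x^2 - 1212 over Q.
Gal(K/Q) = Z/2Z (cyclic of order 2)

x^2 - 1212 is irreducible over Q since 1212 is not a rational square. The splitting field Q(sqrt(1212)) has degree 2 over Q, and its unique nontrivial automorphism is sqrt(1212) ↦ -sqrt(1212). Hence Gal(Q(sqrt(1212))/Q) = Z/2Z.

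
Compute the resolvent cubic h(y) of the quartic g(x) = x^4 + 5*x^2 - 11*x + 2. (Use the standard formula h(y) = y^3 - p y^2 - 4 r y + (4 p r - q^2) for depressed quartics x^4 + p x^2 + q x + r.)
h(y) = y^3 - 5*y^2 - 8*y - 81

Identify coefficients: p = 5, q = -11, r = 2.
Plug into h(y) = y^3 - p y^2 - 4 r y + (4 p r - q^2):
  h(y) = y^3 - (5) y^2 - 4*(2) y + (4*(5)*(2) - (-11)^2)
       = y^3 + (-5) y^2 + (-8) y + (-81).
Simplifying: h(y) = y^3 - 5*y^2 - 8*y - 81.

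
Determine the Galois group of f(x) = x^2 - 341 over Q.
Gal(K/Q) = Z/2Z (cyclic of order 2)

x^2 - 341 is irreducible over Q since 341 is not a rational square. The splitting field Q(sqrt(341)) has degree 2 over Q, and its unique nontrivial automorphism is sqrt(341) ↦ -sqrt(341). Hence Gal(Q(sqrt(341))/Q) = Z/2Z.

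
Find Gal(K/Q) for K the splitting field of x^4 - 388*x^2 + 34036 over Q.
Gal(K/Q) = V_4 (Klein four-group, Z/2Z × Z/2Z)

f factors as (x^2 - 134)(x^2 - 254), so the splitting field is K = Q(sqrt(134), sqrt(254)). The elements 134, 254, 34036 are all non-squares in Q, so sqrt(134) and sqrt(254) generate independent quadratic extensions. Thus [K:Q] = 4 and Gal(K/Q) is generated by the two order-2 automorphisms sqrt(134) ↦ -sqrt(134) and sqrt(254) ↦ -sqrt(254), giving V_4.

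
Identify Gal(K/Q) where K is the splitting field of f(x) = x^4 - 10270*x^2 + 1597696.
Gal(K/Q) = Z/2Z (cyclic of order 2)

f factors as (x^2 - 158)(x^2 - 10112), so the splitting field is K = Q(sqrt(158), sqrt(10112)). The squarefree part of 158 is 158 and the squarefree part of 10112 is also 158, so sqrt(158) and sqrt(10112) are both rational multiples of sqrt(158). Hence Q(sqrt(158)) = Q(sqrt(10112)) = Q(sqrt(158)), and the splitting field collapses to a single degree-2 extension with Galois group Z/2Z.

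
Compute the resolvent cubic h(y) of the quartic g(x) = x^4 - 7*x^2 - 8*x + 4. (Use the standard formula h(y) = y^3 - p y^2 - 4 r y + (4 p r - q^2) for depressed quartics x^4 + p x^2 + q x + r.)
h(y) = y^3 + 7*y^2 - 16*y - 176

Identify coefficients: p = -7, q = -8, r = 4.
Plug into h(y) = y^3 - p y^2 - 4 r y + (4 p r - q^2):
  h(y) = y^3 - (-7) y^2 - 4*(4) y + (4*(-7)*(4) - (-8)^2)
       = y^3 + (7) y^2 + (-16) y + (-176).
Simplifying: h(y) = y^3 + 7*y^2 - 16*y - 176.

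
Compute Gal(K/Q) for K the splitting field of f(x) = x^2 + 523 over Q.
Gal(K/Q) = Z/2Z (cyclic of order 2)

x^2 + 523 is irreducible over Q since -523 is not a rational square. The splitting field Q(sqrt(-523)) has degree 2 over Q, and its unique nontrivial automorphism is sqrt(-523) ↦ -sqrt(-523). Hence Gal(Q(sqrt(-523))/Q) = Z/2Z.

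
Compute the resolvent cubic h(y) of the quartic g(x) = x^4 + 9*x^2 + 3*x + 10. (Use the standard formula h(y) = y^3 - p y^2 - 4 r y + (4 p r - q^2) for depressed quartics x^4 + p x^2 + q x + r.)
h(y) = y^3 - 9*y^2 - 40*y + 351

Identify coefficients: p = 9, q = 3, r = 10.
Plug into h(y) = y^3 - p y^2 - 4 r y + (4 p r - q^2):
  h(y) = y^3 - (9) y^2 - 4*(10) y + (4*(9)*(10) - (3)^2)
       = y^3 + (-9) y^2 + (-40) y + (351).
Simplifying: h(y) = y^3 - 9*y^2 - 40*y + 351.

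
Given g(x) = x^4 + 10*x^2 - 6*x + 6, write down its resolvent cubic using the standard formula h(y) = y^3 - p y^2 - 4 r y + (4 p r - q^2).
h(y) = y^3 - 10*y^2 - 24*y + 204

Identify coefficients: p = 10, q = -6, r = 6.
Plug into h(y) = y^3 - p y^2 - 4 r y + (4 p r - q^2):
  h(y) = y^3 - (10) y^2 - 4*(6) y + (4*(10)*(6) - (-6)^2)
       = y^3 + (-10) y^2 + (-24) y + (204).
Simplifying: h(y) = y^3 - 10*y^2 - 24*y + 204.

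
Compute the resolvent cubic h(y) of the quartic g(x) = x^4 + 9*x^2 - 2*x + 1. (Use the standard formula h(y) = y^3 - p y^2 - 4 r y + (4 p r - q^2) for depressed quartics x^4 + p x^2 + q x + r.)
h(y) = y^3 - 9*y^2 - 4*y + 32

Identify coefficients: p = 9, q = -2, r = 1.
Plug into h(y) = y^3 - p y^2 - 4 r y + (4 p r - q^2):
  h(y) = y^3 - (9) y^2 - 4*(1) y + (4*(9)*(1) - (-2)^2)
       = y^3 + (-9) y^2 + (-4) y + (32).
Simplifying: h(y) = y^3 - 9*y^2 - 4*y + 32.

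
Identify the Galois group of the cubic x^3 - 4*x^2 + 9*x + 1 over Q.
Gal(K/Q) = S_3 (symmetric group of order 6)

Compute the discriminant of x^3 + (-4)*x^2 + (9)*x + (1): Δ = -2039. Since Δ is not a rational square, the Galois group is not contained in A_3; it must be the full S_3 (irreducibility of the cubic rules out anything smaller).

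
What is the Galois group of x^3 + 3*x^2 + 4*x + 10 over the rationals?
Gal(K/Q) = S_3 (symmetric group of order 6)

Compute the discriminant of x^3 + (3)*x^2 + (4)*x + (10): Δ = -1732. Since Δ is not a rational square, the Galois group is not contained in A_3; it must be the full S_3 (irreducibility of the cubic rules out anything smaller).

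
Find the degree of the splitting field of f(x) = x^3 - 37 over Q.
[K:Q] = 6

x^3 - 37 has one real root r = 37^(1/3) and two complex roots r*zeta_3, r*zeta_3^2 where zeta_3 = e^(2*pi*i/3). The splitting field is Q(r, zeta_3). [Q(r):Q] = 3 and [Q(zeta_3):Q] = 2 with gcd = 1, so [Q(r, zeta_3):Q] = 3 * 2 = 6.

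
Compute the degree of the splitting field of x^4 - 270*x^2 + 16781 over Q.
[K:Q] = 4

f factors as (x^2 - 97)(x^2 - 173); the splitting field is K = Q(sqrt(97), sqrt(173)). Since 97, 173, and 16781 are all non-squares in Q, the three subfields Q(sqrt(97)), Q(sqrt(173)), Q(sqrt(16781)) are distinct degree-2 extensions, so [K:Q] = 4 (Klein four Galois group).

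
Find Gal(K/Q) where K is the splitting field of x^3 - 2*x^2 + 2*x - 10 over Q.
Gal(K/Q) = S_3 (symmetric group of order 6)

Compute the discriminant of x^3 + (-2)*x^2 + (2)*x + (-10): Δ = -2316. Since Δ is not a rational square, the Galois group is not contained in A_3; it must be the full S_3 (irreducibility of the cubic rules out anything smaller).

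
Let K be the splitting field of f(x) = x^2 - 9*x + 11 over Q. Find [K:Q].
[K:Q] = 2

The discriminant of x^2 + (-9)*x + (11) is b^2 - 4c = 81 - (44) = 37. Since 37 is not a perfect square in Q, the polynomial is irreducible over Q. Its two roots generate a degree-2 extension, so [K:Q] = 2.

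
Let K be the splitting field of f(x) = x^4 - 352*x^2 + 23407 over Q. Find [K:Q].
[K:Q] = 4

f factors as (x^2 - 89)(x^2 - 263); the splitting field is K = Q(sqrt(89), sqrt(263)). Since 89, 263, and 23407 are all non-squares in Q, the three subfields Q(sqrt(89)), Q(sqrt(263)), Q(sqrt(23407)) are distinct degree-2 extensions, so [K:Q] = 4 (Klein four Galois group).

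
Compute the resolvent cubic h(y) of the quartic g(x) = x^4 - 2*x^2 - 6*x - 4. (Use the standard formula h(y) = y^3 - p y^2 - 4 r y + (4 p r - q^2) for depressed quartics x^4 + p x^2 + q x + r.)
h(y) = y^3 + 2*y^2 + 16*y - 4

Identify coefficients: p = -2, q = -6, r = -4.
Plug into h(y) = y^3 - p y^2 - 4 r y + (4 p r - q^2):
  h(y) = y^3 - (-2) y^2 - 4*(-4) y + (4*(-2)*(-4) - (-6)^2)
       = y^3 + (2) y^2 + (16) y + (-4).
Simplifying: h(y) = y^3 + 2*y^2 + 16*y - 4.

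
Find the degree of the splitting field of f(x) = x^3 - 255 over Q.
[K:Q] = 6

x^3 - 255 has one real root r = 255^(1/3) and two complex roots r*zeta_3, r*zeta_3^2 where zeta_3 = e^(2*pi*i/3). The splitting field is Q(r, zeta_3). [Q(r):Q] = 3 and [Q(zeta_3):Q] = 2 with gcd = 1, so [Q(r, zeta_3):Q] = 3 * 2 = 6.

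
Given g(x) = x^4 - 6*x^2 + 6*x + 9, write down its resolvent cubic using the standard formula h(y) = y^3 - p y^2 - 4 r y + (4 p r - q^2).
h(y) = y^3 + 6*y^2 - 36*y - 252

Identify coefficients: p = -6, q = 6, r = 9.
Plug into h(y) = y^3 - p y^2 - 4 r y + (4 p r - q^2):
  h(y) = y^3 - (-6) y^2 - 4*(9) y + (4*(-6)*(9) - (6)^2)
       = y^3 + (6) y^2 + (-36) y + (-252).
Simplifying: h(y) = y^3 + 6*y^2 - 36*y - 252.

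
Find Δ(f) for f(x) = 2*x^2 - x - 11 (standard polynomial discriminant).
Δ = 89

For a quadratic a x^2 + b x + c the discriminant is Δ = b^2 - 4ac = (-1)^2 - 4*(2)*(-11) = 1 - (-88) = 89.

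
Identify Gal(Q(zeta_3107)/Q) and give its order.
|Gal(Q(zeta_3107)/Q)| = phi(3107) = 2856; group ≅ (Z/3107Z)^* ≅ Z/12Z × Z/238Z

The n-th cyclotomic polynomial Φ_3107(x) is the minimal polynomial of zeta_3107 over Q and has degree phi(3107) = 2856. So Q(zeta_3107) is a degree-2856 Galois extension with Galois group (Z/3107Z)^*. By CRT, (Z/3107Z)^* ≅ (Z/13Z)^* × (Z/239Z)^*. Each prime-power unit group is (Z/13Z)^* ≅ Z/12Z; (Z/239Z)^* ≅ Z/238Z. Hence Gal(Q(zeta_3107)/Q) ≅ Z/12Z × Z/238Z.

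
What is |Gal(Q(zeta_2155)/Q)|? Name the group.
|Gal(Q(zeta_2155)/Q)| = phi(2155) = 1720; group ≅ (Z/2155Z)^* ≅ Z/4Z × Z/430Z

The n-th cyclotomic polynomial Φ_2155(x) is the minimal polynomial of zeta_2155 over Q and has degree phi(2155) = 1720. So Q(zeta_2155) is a degree-1720 Galois extension with Galois group (Z/2155Z)^*. By CRT, (Z/2155Z)^* ≅ (Z/5Z)^* × (Z/431Z)^*. Each prime-power unit group is (Z/5Z)^* ≅ Z/4Z; (Z/431Z)^* ≅ Z/430Z. Hence Gal(Q(zeta_2155)/Q) ≅ Z/4Z × Z/430Z.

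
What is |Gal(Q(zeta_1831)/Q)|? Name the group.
|Gal(Q(zeta_1831)/Q)| = phi(1831) = 1830; group ≅ (Z/1831Z)^* ≅ Z/1830Z

The n-th cyclotomic polynomial Φ_1831(x) is the minimal polynomial of zeta_1831 over Q and has degree phi(1831) = 1830. So Q(zeta_1831) is a degree-1830 Galois extension with Galois group (Z/1831Z)^*. (Z/1831Z)^* is cyclic since 1831 is an odd prime power (or 4). Hence Gal(Q(zeta_1831)/Q) ≅ Z/1830Z.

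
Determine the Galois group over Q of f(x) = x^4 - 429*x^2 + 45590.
Gal(K/Q) = V_4 (Klein four-group, Z/2Z × Z/2Z)

f factors as (x^2 - 194)(x^2 - 235), so the splitting field is K = Q(sqrt(194), sqrt(235)). The elements 194, 235, 45590 are all non-squares in Q, so sqrt(194) and sqrt(235) generate independent quadratic extensions. Thus [K:Q] = 4 and Gal(K/Q) is generated by the two order-2 automorphisms sqrt(194) ↦ -sqrt(194) and sqrt(235) ↦ -sqrt(235), giving V_4.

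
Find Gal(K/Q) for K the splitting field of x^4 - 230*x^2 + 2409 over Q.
Gal(K/Q) = V_4 (Klein four-group, Z/2Z × Z/2Z)

f factors as (x^2 - 219)(x^2 - 11), so the splitting field is K = Q(sqrt(219), sqrt(11)). The elements 219, 11, 2409 are all non-squares in Q, so sqrt(219) and sqrt(11) generate independent quadratic extensions. Thus [K:Q] = 4 and Gal(K/Q) is generated by the two order-2 automorphisms sqrt(219) ↦ -sqrt(219) and sqrt(11) ↦ -sqrt(11), giving V_4.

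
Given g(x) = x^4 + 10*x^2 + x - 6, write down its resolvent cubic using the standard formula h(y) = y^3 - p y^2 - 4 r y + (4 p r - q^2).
h(y) = y^3 - 10*y^2 + 24*y - 241

Identify coefficients: p = 10, q = 1, r = -6.
Plug into h(y) = y^3 - p y^2 - 4 r y + (4 p r - q^2):
  h(y) = y^3 - (10) y^2 - 4*(-6) y + (4*(10)*(-6) - (1)^2)
       = y^3 + (-10) y^2 + (24) y + (-241).
Simplifying: h(y) = y^3 - 10*y^2 + 24*y - 241.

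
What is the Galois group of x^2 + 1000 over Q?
Gal(K/Q) = Z/2Z (cyclic of order 2)

x^2 + 1000 is irreducible over Q since -1000 is not a rational square. The splitting field Q(sqrt(-1000)) has degree 2 over Q, and its unique nontrivial automorphism is sqrt(-1000) ↦ -sqrt(-1000). Hence Gal(Q(sqrt(-1000))/Q) = Z/2Z.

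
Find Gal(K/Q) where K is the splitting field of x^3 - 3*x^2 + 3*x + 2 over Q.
Gal(K/Q) = S_3 (symmetric group of order 6)

Compute the discriminant of x^3 + (-3)*x^2 + (3)*x + (2): Δ = -243. Since Δ is not a rational square, the Galois group is not contained in A_3; it must be the full S_3 (irreducibility of the cubic rules out anything smaller).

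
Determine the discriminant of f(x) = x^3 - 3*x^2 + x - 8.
Δ = -2155

For x^3 + a x^2 + b x + c the discriminant is Δ = 18 a b c - 4 a^3 c + a^2 b^2 - 4 b^3 - 27 c^2.
Plug a = -3, b = 1, c = -8:
  18*(-3)*(1)*(-8) - 4*(-3)^3*(-8) + (-3)^2*(1)^2 - 4*(1)^3 - 27*(-8)^2
  = 432 + (-864) + 9 + (-4) + (-1728)
  = -2155.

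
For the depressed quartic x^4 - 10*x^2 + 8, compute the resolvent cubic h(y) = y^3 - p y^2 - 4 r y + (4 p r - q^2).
h(y) = y^3 + 10*y^2 - 32*y - 320

Identify coefficients: p = -10, q = 0, r = 8.
Plug into h(y) = y^3 - p y^2 - 4 r y + (4 p r - q^2):
  h(y) = y^3 - (-10) y^2 - 4*(8) y + (4*(-10)*(8) - (0)^2)
       = y^3 + (10) y^2 + (-32) y + (-320).
Simplifying: h(y) = y^3 + 10*y^2 - 32*y - 320.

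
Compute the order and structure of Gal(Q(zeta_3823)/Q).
|Gal(Q(zeta_3823)/Q)| = phi(3823) = 3822; group ≅ (Z/3823Z)^* ≅ Z/3822Z

The n-th cyclotomic polynomial Φ_3823(x) is the minimal polynomial of zeta_3823 over Q and has degree phi(3823) = 3822. So Q(zeta_3823) is a degree-3822 Galois extension with Galois group (Z/3823Z)^*. (Z/3823Z)^* is cyclic since 3823 is an odd prime power (or 4). Hence Gal(Q(zeta_3823)/Q) ≅ Z/3822Z.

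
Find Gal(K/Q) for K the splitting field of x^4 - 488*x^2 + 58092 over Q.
Gal(K/Q) = V_4 (Klein four-group, Z/2Z × Z/2Z)

f factors as (x^2 - 206)(x^2 - 282), so the splitting field is K = Q(sqrt(206), sqrt(282)). The elements 206, 282, 58092 are all non-squares in Q, so sqrt(206) and sqrt(282) generate independent quadratic extensions. Thus [K:Q] = 4 and Gal(K/Q) is generated by the two order-2 automorphisms sqrt(206) ↦ -sqrt(206) and sqrt(282) ↦ -sqrt(282), giving V_4.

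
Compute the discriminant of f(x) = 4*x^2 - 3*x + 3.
Δ = -39

For a quadratic a x^2 + b x + c the discriminant is Δ = b^2 - 4ac = (-3)^2 - 4*(4)*(3) = 9 - (48) = -39.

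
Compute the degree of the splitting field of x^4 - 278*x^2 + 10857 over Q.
[K:Q] = 4

f factors as (x^2 - 47)(x^2 - 231); the splitting field is K = Q(sqrt(47), sqrt(231)). Since 47, 231, and 10857 are all non-squares in Q, the three subfields Q(sqrt(47)), Q(sqrt(231)), Q(sqrt(10857)) are distinct degree-2 extensions, so [K:Q] = 4 (Klein four Galois group).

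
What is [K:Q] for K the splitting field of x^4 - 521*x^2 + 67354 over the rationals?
[K:Q] = 4

f factors as (x^2 - 238)(x^2 - 283); the splitting field is K = Q(sqrt(238), sqrt(283)). Since 238, 283, and 67354 are all non-squares in Q, the three subfields Q(sqrt(238)), Q(sqrt(283)), Q(sqrt(67354)) are distinct degree-2 extensions, so [K:Q] = 4 (Klein four Galois group).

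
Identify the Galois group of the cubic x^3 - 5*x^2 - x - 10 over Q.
Gal(K/Q) = S_3 (symmetric group of order 6)

Compute the discriminant of x^3 + (-5)*x^2 + (-1)*x + (-10): Δ = -8571. Since Δ is not a rational square, the Galois group is not contained in A_3; it must be the full S_3 (irreducibility of the cubic rules out anything smaller).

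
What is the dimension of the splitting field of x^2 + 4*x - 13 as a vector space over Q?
[K:Q] = 2

The discriminant of x^2 + (4)*x + (-13) is b^2 - 4c = 16 - (-52) = 68. Since 68 is not a perfect square in Q, the polynomial is irreducible over Q. Its two roots generate a degree-2 extension, so [K:Q] = 2.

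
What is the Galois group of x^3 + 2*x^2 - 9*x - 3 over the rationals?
Gal(K/Q) = S_3 (symmetric group of order 6)

Compute the discriminant of x^3 + (2)*x^2 + (-9)*x + (-3): Δ = 4065. Since Δ is not a rational square, the Galois group is not contained in A_3; it must be the full S_3 (irreducibility of the cubic rules out anything smaller).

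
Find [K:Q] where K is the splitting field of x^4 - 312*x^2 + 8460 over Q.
[K:Q] = 4

f factors as (x^2 - 30)(x^2 - 282); the splitting field is K = Q(sqrt(30), sqrt(282)). Since 30, 282, and 8460 are all non-squares in Q, the three subfields Q(sqrt(30)), Q(sqrt(282)), Q(sqrt(8460)) are distinct degree-2 extensions, so [K:Q] = 4 (Klein four Galois group).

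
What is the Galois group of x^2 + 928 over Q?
Gal(K/Q) = Z/2Z (cyclic of order 2)

x^2 + 928 is irreducible over Q since -928 is not a rational square. The splitting field Q(sqrt(-928)) has degree 2 over Q, and its unique nontrivial automorphism is sqrt(-928) ↦ -sqrt(-928). Hence Gal(Q(sqrt(-928))/Q) = Z/2Z.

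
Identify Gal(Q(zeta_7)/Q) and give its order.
|Gal(Q(zeta_7)/Q)| = phi(7) = 6; group ≅ (Z/7Z)^* ≅ Z/6Z

The n-th cyclotomic polynomial Φ_7(x) is the minimal polynomial of zeta_7 over Q and has degree phi(7) = 6. So Q(zeta_7) is a degree-6 Galois extension with Galois group (Z/7Z)^*. (Z/7Z)^* is cyclic since 7 is an odd prime power (or 4). Hence Gal(Q(zeta_7)/Q) ≅ Z/6Z.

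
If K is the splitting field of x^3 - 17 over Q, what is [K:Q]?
[K:Q] = 6

x^3 - 17 has one real root r = 17^(1/3) and two complex roots r*zeta_3, r*zeta_3^2 where zeta_3 = e^(2*pi*i/3). The splitting field is Q(r, zeta_3). [Q(r):Q] = 3 and [Q(zeta_3):Q] = 2 with gcd = 1, so [Q(r, zeta_3):Q] = 3 * 2 = 6.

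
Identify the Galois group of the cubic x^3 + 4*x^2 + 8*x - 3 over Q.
Gal(K/Q) = S_3 (symmetric group of order 6)

Compute the discriminant of x^3 + (4)*x^2 + (8)*x + (-3): Δ = -2227. Since Δ is not a rational square, the Galois group is not contained in A_3; it must be the full S_3 (irreducibility of the cubic rules out anything smaller).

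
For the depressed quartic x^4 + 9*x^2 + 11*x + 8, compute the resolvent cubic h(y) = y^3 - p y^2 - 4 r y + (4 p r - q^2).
h(y) = y^3 - 9*y^2 - 32*y + 167

Identify coefficients: p = 9, q = 11, r = 8.
Plug into h(y) = y^3 - p y^2 - 4 r y + (4 p r - q^2):
  h(y) = y^3 - (9) y^2 - 4*(8) y + (4*(9)*(8) - (11)^2)
       = y^3 + (-9) y^2 + (-32) y + (167).
Simplifying: h(y) = y^3 - 9*y^2 - 32*y + 167.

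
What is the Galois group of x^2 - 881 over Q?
Gal(K/Q) = Z/2Z (cyclic of order 2)

x^2 - 881 is irreducible over Q since 881 is not a rational square. The splitting field Q(sqrt(881)) has degree 2 over Q, and its unique nontrivial automorphism is sqrt(881) ↦ -sqrt(881). Hence Gal(Q(sqrt(881))/Q) = Z/2Z.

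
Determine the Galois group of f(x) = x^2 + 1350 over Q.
Gal(K/Q) = Z/2Z (cyclic of order 2)

x^2 + 1350 is irreducible over Q since -1350 is not a rational square. The splitting field Q(sqrt(-1350)) has degree 2 over Q, and its unique nontrivial automorphism is sqrt(-1350) ↦ -sqrt(-1350). Hence Gal(Q(sqrt(-1350))/Q) = Z/2Z.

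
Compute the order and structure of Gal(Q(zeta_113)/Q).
|Gal(Q(zeta_113)/Q)| = phi(113) = 112; group ≅ (Z/113Z)^* ≅ Z/112Z

The n-th cyclotomic polynomial Φ_113(x) is the minimal polynomial of zeta_113 over Q and has degree phi(113) = 112. So Q(zeta_113) is a degree-112 Galois extension with Galois group (Z/113Z)^*. (Z/113Z)^* is cyclic since 113 is an odd prime power (or 4). Hence Gal(Q(zeta_113)/Q) ≅ Z/112Z.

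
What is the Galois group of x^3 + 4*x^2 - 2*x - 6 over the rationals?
Gal(K/Q) = S_3 (symmetric group of order 6)

Compute the discriminant of x^3 + (4)*x^2 + (-2)*x + (-6): Δ = 1524. Since Δ is not a rational square, the Galois group is not contained in A_3; it must be the full S_3 (irreducibility of the cubic rules out anything smaller).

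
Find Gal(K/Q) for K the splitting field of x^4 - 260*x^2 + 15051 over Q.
Gal(K/Q) = V_4 (Klein four-group, Z/2Z × Z/2Z)

f factors as (x^2 - 87)(x^2 - 173), so the splitting field is K = Q(sqrt(87), sqrt(173)). The elements 87, 173, 15051 are all non-squares in Q, so sqrt(87) and sqrt(173) generate independent quadratic extensions. Thus [K:Q] = 4 and Gal(K/Q) is generated by the two order-2 automorphisms sqrt(87) ↦ -sqrt(87) and sqrt(173) ↦ -sqrt(173), giving V_4.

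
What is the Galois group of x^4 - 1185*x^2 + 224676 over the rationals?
Gal(K/Q) = Z/2Z (cyclic of order 2)

f factors as (x^2 - 948)(x^2 - 237), so the splitting field is K = Q(sqrt(948), sqrt(237)). The squarefree part of 948 is 237 and the squarefree part of 237 is also 237, so sqrt(948) and sqrt(237) are both rational multiples of sqrt(237). Hence Q(sqrt(948)) = Q(sqrt(237)) = Q(sqrt(237)), and the splitting field collapses to a single degree-2 extension with Galois group Z/2Z.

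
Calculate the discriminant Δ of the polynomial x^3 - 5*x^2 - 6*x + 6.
Δ = 7032

For x^3 + a x^2 + b x + c the discriminant is Δ = 18 a b c - 4 a^3 c + a^2 b^2 - 4 b^3 - 27 c^2.
Plug a = -5, b = -6, c = 6:
  18*(-5)*(-6)*(6) - 4*(-5)^3*(6) + (-5)^2*(-6)^2 - 4*(-6)^3 - 27*(6)^2
  = 3240 + (3000) + 900 + (864) + (-972)
  = 7032.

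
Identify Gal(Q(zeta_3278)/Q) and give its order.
|Gal(Q(zeta_3278)/Q)| = phi(3278) = 1480; group ≅ (Z/3278Z)^* ≅ Z/10Z × Z/148Z

The n-th cyclotomic polynomial Φ_3278(x) is the minimal polynomial of zeta_3278 over Q and has degree phi(3278) = 1480. So Q(zeta_3278) is a degree-1480 Galois extension with Galois group (Z/3278Z)^*. By CRT, (Z/3278Z)^* ≅ (Z/2Z)^* × (Z/11Z)^* × (Z/149Z)^*. Each prime-power unit group is (Z/2Z)^* ≅ trivial group (order 1); (Z/11Z)^* ≅ Z/10Z; (Z/149Z)^* ≅ Z/148Z. Hence Gal(Q(zeta_3278)/Q) ≅ Z/10Z × Z/148Z.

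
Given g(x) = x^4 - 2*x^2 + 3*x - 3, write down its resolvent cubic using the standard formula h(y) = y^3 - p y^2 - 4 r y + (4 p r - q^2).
h(y) = y^3 + 2*y^2 + 12*y + 15

Identify coefficients: p = -2, q = 3, r = -3.
Plug into h(y) = y^3 - p y^2 - 4 r y + (4 p r - q^2):
  h(y) = y^3 - (-2) y^2 - 4*(-3) y + (4*(-2)*(-3) - (3)^2)
       = y^3 + (2) y^2 + (12) y + (15).
Simplifying: h(y) = y^3 + 2*y^2 + 12*y + 15.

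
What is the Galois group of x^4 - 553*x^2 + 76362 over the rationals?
Gal(K/Q) = V_4 (Klein four-group, Z/2Z × Z/2Z)

f factors as (x^2 - 267)(x^2 - 286), so the splitting field is K = Q(sqrt(267), sqrt(286)). The elements 267, 286, 76362 are all non-squares in Q, so sqrt(267) and sqrt(286) generate independent quadratic extensions. Thus [K:Q] = 4 and Gal(K/Q) is generated by the two order-2 automorphisms sqrt(267) ↦ -sqrt(267) and sqrt(286) ↦ -sqrt(286), giving V_4.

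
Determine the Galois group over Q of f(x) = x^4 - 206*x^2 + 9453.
Gal(K/Q) = V_4 (Klein four-group, Z/2Z × Z/2Z)

f factors as (x^2 - 137)(x^2 - 69), so the splitting field is K = Q(sqrt(137), sqrt(69)). The elements 137, 69, 9453 are all non-squares in Q, so sqrt(137) and sqrt(69) generate independent quadratic extensions. Thus [K:Q] = 4 and Gal(K/Q) is generated by the two order-2 automorphisms sqrt(137) ↦ -sqrt(137) and sqrt(69) ↦ -sqrt(69), giving V_4.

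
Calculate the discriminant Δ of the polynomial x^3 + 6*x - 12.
Δ = -4752

For a depressed cubic x^3 + p x + q the discriminant is Δ = -4 p^3 - 27 q^2 = -4*(6)^3 - 27*(-12)^2 = -864 - 3888 = -4752.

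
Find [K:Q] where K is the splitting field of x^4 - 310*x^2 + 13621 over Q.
[K:Q] = 4

f factors as (x^2 - 257)(x^2 - 53); the splitting field is K = Q(sqrt(257), sqrt(53)). Since 257, 53, and 13621 are all non-squares in Q, the three subfields Q(sqrt(257)), Q(sqrt(53)), Q(sqrt(13621)) are distinct degree-2 extensions, so [K:Q] = 4 (Klein four Galois group).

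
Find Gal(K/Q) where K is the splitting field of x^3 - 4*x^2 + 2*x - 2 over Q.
Gal(K/Q) = S_3 (symmetric group of order 6)

Compute the discriminant of x^3 + (-4)*x^2 + (2)*x + (-2): Δ = -300. Since Δ is not a rational square, the Galois group is not contained in A_3; it must be the full S_3 (irreducibility of the cubic rules out anything smaller).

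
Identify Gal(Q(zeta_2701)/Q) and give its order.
|Gal(Q(zeta_2701)/Q)| = phi(2701) = 2592; group ≅ (Z/2701Z)^* ≅ Z/36Z × Z/72Z

The n-th cyclotomic polynomial Φ_2701(x) is the minimal polynomial of zeta_2701 over Q and has degree phi(2701) = 2592. So Q(zeta_2701) is a degree-2592 Galois extension with Galois group (Z/2701Z)^*. By CRT, (Z/2701Z)^* ≅ (Z/37Z)^* × (Z/73Z)^*. Each prime-power unit group is (Z/37Z)^* ≅ Z/36Z; (Z/73Z)^* ≅ Z/72Z. Hence Gal(Q(zeta_2701)/Q) ≅ Z/36Z × Z/72Z.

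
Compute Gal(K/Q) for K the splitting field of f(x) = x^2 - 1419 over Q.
Gal(K/Q) = Z/2Z (cyclic of order 2)

x^2 - 1419 is irreducible over Q since 1419 is not a rational square. The splitting field Q(sqrt(1419)) has degree 2 over Q, and its unique nontrivial automorphism is sqrt(1419) ↦ -sqrt(1419). Hence Gal(Q(sqrt(1419))/Q) = Z/2Z.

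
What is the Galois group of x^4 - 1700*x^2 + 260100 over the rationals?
Gal(K/Q) = Z/2Z (cyclic of order 2)

f factors as (x^2 - 170)(x^2 - 1530), so the splitting field is K = Q(sqrt(170), sqrt(1530)). The squarefree part of 170 is 170 and the squarefree part of 1530 is also 170, so sqrt(170) and sqrt(1530) are both rational multiples of sqrt(170). Hence Q(sqrt(170)) = Q(sqrt(1530)) = Q(sqrt(170)), and the splitting field collapses to a single degree-2 extension with Galois group Z/2Z.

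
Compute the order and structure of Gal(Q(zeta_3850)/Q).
|Gal(Q(zeta_3850)/Q)| = phi(3850) = 1200; group ≅ (Z/3850Z)^* ≅ Z/6Z × Z/10Z × Z/20Z

The n-th cyclotomic polynomial Φ_3850(x) is the minimal polynomial of zeta_3850 over Q and has degree phi(3850) = 1200. So Q(zeta_3850) is a degree-1200 Galois extension with Galois group (Z/3850Z)^*. By CRT, (Z/3850Z)^* ≅ (Z/2Z)^* × (Z/25Z)^* × (Z/7Z)^* × (Z/11Z)^*. Each prime-power unit group is (Z/2Z)^* ≅ trivial group (order 1); (Z/25Z)^* ≅ Z/20Z; (Z/7Z)^* ≅ Z/6Z; (Z/11Z)^* ≅ Z/10Z. Hence Gal(Q(zeta_3850)/Q) ≅ Z/6Z × Z/10Z × Z/20Z.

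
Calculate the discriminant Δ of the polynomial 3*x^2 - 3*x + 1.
Δ = -3

For a quadratic a x^2 + b x + c the discriminant is Δ = b^2 - 4ac = (-3)^2 - 4*(3)*(1) = 9 - (12) = -3.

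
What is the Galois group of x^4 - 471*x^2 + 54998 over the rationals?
Gal(K/Q) = V_4 (Klein four-group, Z/2Z × Z/2Z)

f factors as (x^2 - 214)(x^2 - 257), so the splitting field is K = Q(sqrt(214), sqrt(257)). The elements 214, 257, 54998 are all non-squares in Q, so sqrt(214) and sqrt(257) generate independent quadratic extensions. Thus [K:Q] = 4 and Gal(K/Q) is generated by the two order-2 automorphisms sqrt(214) ↦ -sqrt(214) and sqrt(257) ↦ -sqrt(257), giving V_4.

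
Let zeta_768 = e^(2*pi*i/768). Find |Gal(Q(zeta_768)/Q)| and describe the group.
|Gal(Q(zeta_768)/Q)| = phi(768) = 256; group ≅ (Z/768Z)^* ≅ Z/2Z × Z/2Z × Z/64Z

The n-th cyclotomic polynomial Φ_768(x) is the minimal polynomial of zeta_768 over Q and has degree phi(768) = 256. So Q(zeta_768) is a degree-256 Galois extension with Galois group (Z/768Z)^*. By CRT, (Z/768Z)^* ≅ (Z/256Z)^* × (Z/3Z)^*. Each prime-power unit group is (Z/256Z)^* ≅ Z/2Z × Z/64Z; (Z/3Z)^* ≅ Z/2Z. Hence Gal(Q(zeta_768)/Q) ≅ Z/2Z × Z/2Z × Z/64Z.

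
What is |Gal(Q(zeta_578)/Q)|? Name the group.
|Gal(Q(zeta_578)/Q)| = phi(578) = 272; group ≅ (Z/578Z)^* ≅ Z/272Z

The n-th cyclotomic polynomial Φ_578(x) is the minimal polynomial of zeta_578 over Q and has degree phi(578) = 272. So Q(zeta_578) is a degree-272 Galois extension with Galois group (Z/578Z)^*. By CRT, (Z/578Z)^* ≅ (Z/2Z)^* × (Z/289Z)^*. Each prime-power unit group is (Z/2Z)^* ≅ trivial group (order 1); (Z/289Z)^* ≅ Z/272Z. Hence Gal(Q(zeta_578)/Q) ≅ Z/272Z.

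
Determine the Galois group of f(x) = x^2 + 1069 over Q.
Gal(K/Q) = Z/2Z (cyclic of order 2)

x^2 + 1069 is irreducible over Q since -1069 is not a rational square. The splitting field Q(sqrt(-1069)) has degree 2 over Q, and its unique nontrivial automorphism is sqrt(-1069) ↦ -sqrt(-1069). Hence Gal(Q(sqrt(-1069))/Q) = Z/2Z.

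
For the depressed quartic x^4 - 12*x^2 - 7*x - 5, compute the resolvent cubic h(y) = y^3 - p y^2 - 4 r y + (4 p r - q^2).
h(y) = y^3 + 12*y^2 + 20*y + 191

Identify coefficients: p = -12, q = -7, r = -5.
Plug into h(y) = y^3 - p y^2 - 4 r y + (4 p r - q^2):
  h(y) = y^3 - (-12) y^2 - 4*(-5) y + (4*(-12)*(-5) - (-7)^2)
       = y^3 + (12) y^2 + (20) y + (191).
Simplifying: h(y) = y^3 + 12*y^2 + 20*y + 191.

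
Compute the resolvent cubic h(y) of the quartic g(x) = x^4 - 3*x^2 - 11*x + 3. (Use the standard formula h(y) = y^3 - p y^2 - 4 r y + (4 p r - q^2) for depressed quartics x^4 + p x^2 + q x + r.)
h(y) = y^3 + 3*y^2 - 12*y - 157

Identify coefficients: p = -3, q = -11, r = 3.
Plug into h(y) = y^3 - p y^2 - 4 r y + (4 p r - q^2):
  h(y) = y^3 - (-3) y^2 - 4*(3) y + (4*(-3)*(3) - (-11)^2)
       = y^3 + (3) y^2 + (-12) y + (-157).
Simplifying: h(y) = y^3 + 3*y^2 - 12*y - 157.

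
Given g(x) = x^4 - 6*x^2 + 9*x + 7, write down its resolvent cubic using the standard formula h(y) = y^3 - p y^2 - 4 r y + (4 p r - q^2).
h(y) = y^3 + 6*y^2 - 28*y - 249

Identify coefficients: p = -6, q = 9, r = 7.
Plug into h(y) = y^3 - p y^2 - 4 r y + (4 p r - q^2):
  h(y) = y^3 - (-6) y^2 - 4*(7) y + (4*(-6)*(7) - (9)^2)
       = y^3 + (6) y^2 + (-28) y + (-249).
Simplifying: h(y) = y^3 + 6*y^2 - 28*y - 249.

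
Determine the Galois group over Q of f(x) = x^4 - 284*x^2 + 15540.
Gal(K/Q) = V_4 (Klein four-group, Z/2Z × Z/2Z)

f factors as (x^2 - 210)(x^2 - 74), so the splitting field is K = Q(sqrt(210), sqrt(74)). The elements 210, 74, 15540 are all non-squares in Q, so sqrt(210) and sqrt(74) generate independent quadratic extensions. Thus [K:Q] = 4 and Gal(K/Q) is generated by the two order-2 automorphisms sqrt(210) ↦ -sqrt(210) and sqrt(74) ↦ -sqrt(74), giving V_4.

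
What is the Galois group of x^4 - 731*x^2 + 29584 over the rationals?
Gal(K/Q) = Z/2Z (cyclic of order 2)

f factors as (x^2 - 43)(x^2 - 688), so the splitting field is K = Q(sqrt(43), sqrt(688)). The squarefree part of 43 is 43 and the squarefree part of 688 is also 43, so sqrt(43) and sqrt(688) are both rational multiples of sqrt(43). Hence Q(sqrt(43)) = Q(sqrt(688)) = Q(sqrt(43)), and the splitting field collapses to a single degree-2 extension with Galois group Z/2Z.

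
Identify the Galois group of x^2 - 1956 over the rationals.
Gal(K/Q) = Z/2Z (cyclic of order 2)

x^2 - 1956 is irreducible over Q since 1956 is not a rational square. The splitting field Q(sqrt(1956)) has degree 2 over Q, and its unique nontrivial automorphism is sqrt(1956) ↦ -sqrt(1956). Hence Gal(Q(sqrt(1956))/Q) = Z/2Z.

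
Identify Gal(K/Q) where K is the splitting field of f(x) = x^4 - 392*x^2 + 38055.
Gal(K/Q) = V_4 (Klein four-group, Z/2Z × Z/2Z)

f factors as (x^2 - 177)(x^2 - 215), so the splitting field is K = Q(sqrt(177), sqrt(215)). The elements 177, 215, 38055 are all non-squares in Q, so sqrt(177) and sqrt(215) generate independent quadratic extensions. Thus [K:Q] = 4 and Gal(K/Q) is generated by the two order-2 automorphisms sqrt(177) ↦ -sqrt(177) and sqrt(215) ↦ -sqrt(215), giving V_4.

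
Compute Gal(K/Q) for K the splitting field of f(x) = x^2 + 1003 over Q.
Gal(K/Q) = Z/2Z (cyclic of order 2)

x^2 + 1003 is irreducible over Q since -1003 is not a rational square. The splitting field Q(sqrt(-1003)) has degree 2 over Q, and its unique nontrivial automorphism is sqrt(-1003) ↦ -sqrt(-1003). Hence Gal(Q(sqrt(-1003))/Q) = Z/2Z.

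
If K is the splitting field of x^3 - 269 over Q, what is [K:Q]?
[K:Q] = 6

x^3 - 269 has one real root r = 269^(1/3) and two complex roots r*zeta_3, r*zeta_3^2 where zeta_3 = e^(2*pi*i/3). The splitting field is Q(r, zeta_3). [Q(r):Q] = 3 and [Q(zeta_3):Q] = 2 with gcd = 1, so [Q(r, zeta_3):Q] = 3 * 2 = 6.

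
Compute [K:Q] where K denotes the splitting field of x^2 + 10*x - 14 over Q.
[K:Q] = 2

The discriminant of x^2 + (10)*x + (-14) is b^2 - 4c = 100 - (-56) = 156. Since 156 is not a perfect square in Q, the polynomial is irreducible over Q. Its two roots generate a degree-2 extension, so [K:Q] = 2.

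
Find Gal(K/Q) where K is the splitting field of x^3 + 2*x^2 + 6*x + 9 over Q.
Gal(K/Q) = S_3 (symmetric group of order 6)

Compute the discriminant of x^3 + (2)*x^2 + (6)*x + (9): Δ = -1251. Since Δ is not a rational square, the Galois group is not contained in A_3; it must be the full S_3 (irreducibility of the cubic rules out anything smaller).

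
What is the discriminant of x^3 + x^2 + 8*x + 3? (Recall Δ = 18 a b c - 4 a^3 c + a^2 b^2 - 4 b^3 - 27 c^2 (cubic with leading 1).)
Δ = -1807

For x^3 + a x^2 + b x + c the discriminant is Δ = 18 a b c - 4 a^3 c + a^2 b^2 - 4 b^3 - 27 c^2.
Plug a = 1, b = 8, c = 3:
  18*(1)*(8)*(3) - 4*(1)^3*(3) + (1)^2*(8)^2 - 4*(8)^3 - 27*(3)^2
  = 432 + (-12) + 64 + (-2048) + (-243)
  = -1807.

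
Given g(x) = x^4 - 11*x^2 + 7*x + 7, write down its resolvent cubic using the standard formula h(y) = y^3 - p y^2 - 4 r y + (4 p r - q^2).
h(y) = y^3 + 11*y^2 - 28*y - 357

Identify coefficients: p = -11, q = 7, r = 7.
Plug into h(y) = y^3 - p y^2 - 4 r y + (4 p r - q^2):
  h(y) = y^3 - (-11) y^2 - 4*(7) y + (4*(-11)*(7) - (7)^2)
       = y^3 + (11) y^2 + (-28) y + (-357).
Simplifying: h(y) = y^3 + 11*y^2 - 28*y - 357.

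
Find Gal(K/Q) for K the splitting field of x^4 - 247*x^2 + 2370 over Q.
Gal(K/Q) = V_4 (Klein four-group, Z/2Z × Z/2Z)

f factors as (x^2 - 10)(x^2 - 237), so the splitting field is K = Q(sqrt(10), sqrt(237)). The elements 10, 237, 2370 are all non-squares in Q, so sqrt(10) and sqrt(237) generate independent quadratic extensions. Thus [K:Q] = 4 and Gal(K/Q) is generated by the two order-2 automorphisms sqrt(10) ↦ -sqrt(10) and sqrt(237) ↦ -sqrt(237), giving V_4.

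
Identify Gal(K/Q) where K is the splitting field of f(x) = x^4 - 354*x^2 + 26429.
Gal(K/Q) = V_4 (Klein four-group, Z/2Z × Z/2Z)

f factors as (x^2 - 107)(x^2 - 247), so the splitting field is K = Q(sqrt(107), sqrt(247)). The elements 107, 247, 26429 are all non-squares in Q, so sqrt(107) and sqrt(247) generate independent quadratic extensions. Thus [K:Q] = 4 and Gal(K/Q) is generated by the two order-2 automorphisms sqrt(107) ↦ -sqrt(107) and sqrt(247) ↦ -sqrt(247), giving V_4.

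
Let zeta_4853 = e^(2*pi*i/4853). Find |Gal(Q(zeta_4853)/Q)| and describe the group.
|Gal(Q(zeta_4853)/Q)| = phi(4853) = 4620; group ≅ (Z/4853Z)^* ≅ Z/22Z × Z/210Z

The n-th cyclotomic polynomial Φ_4853(x) is the minimal polynomial of zeta_4853 over Q and has degree phi(4853) = 4620. So Q(zeta_4853) is a degree-4620 Galois extension with Galois group (Z/4853Z)^*. By CRT, (Z/4853Z)^* ≅ (Z/23Z)^* × (Z/211Z)^*. Each prime-power unit group is (Z/23Z)^* ≅ Z/22Z; (Z/211Z)^* ≅ Z/210Z. Hence Gal(Q(zeta_4853)/Q) ≅ Z/22Z × Z/210Z.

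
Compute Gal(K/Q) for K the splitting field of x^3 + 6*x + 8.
Gal(K/Q) = S_3 (symmetric group of order 6)

Compute the discriminant of x^3 + (0)*x^2 + (6)*x + (8): Δ = -2592. Since Δ is not a rational square, the Galois group is not contained in A_3; it must be the full S_3 (irreducibility of the cubic rules out anything smaller).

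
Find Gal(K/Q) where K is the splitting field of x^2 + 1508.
Gal(K/Q) = Z/2Z (cyclic of order 2)

x^2 + 1508 is irreducible over Q since -1508 is not a rational square. The splitting field Q(sqrt(-1508)) has degree 2 over Q, and its unique nontrivial automorphism is sqrt(-1508) ↦ -sqrt(-1508). Hence Gal(Q(sqrt(-1508))/Q) = Z/2Z.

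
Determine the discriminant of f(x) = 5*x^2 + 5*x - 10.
Δ = 225

For a quadratic a x^2 + b x + c the discriminant is Δ = b^2 - 4ac = (5)^2 - 4*(5)*(-10) = 25 - (-200) = 225.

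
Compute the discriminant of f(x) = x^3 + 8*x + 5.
Δ = -2723

For a depressed cubic x^3 + p x + q the discriminant is Δ = -4 p^3 - 27 q^2 = -4*(8)^3 - 27*(5)^2 = -2048 - 675 = -2723.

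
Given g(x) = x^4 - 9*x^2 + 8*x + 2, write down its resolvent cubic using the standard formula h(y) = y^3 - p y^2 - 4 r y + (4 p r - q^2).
h(y) = y^3 + 9*y^2 - 8*y - 136

Identify coefficients: p = -9, q = 8, r = 2.
Plug into h(y) = y^3 - p y^2 - 4 r y + (4 p r - q^2):
  h(y) = y^3 - (-9) y^2 - 4*(2) y + (4*(-9)*(2) - (8)^2)
       = y^3 + (9) y^2 + (-8) y + (-136).
Simplifying: h(y) = y^3 + 9*y^2 - 8*y - 136.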